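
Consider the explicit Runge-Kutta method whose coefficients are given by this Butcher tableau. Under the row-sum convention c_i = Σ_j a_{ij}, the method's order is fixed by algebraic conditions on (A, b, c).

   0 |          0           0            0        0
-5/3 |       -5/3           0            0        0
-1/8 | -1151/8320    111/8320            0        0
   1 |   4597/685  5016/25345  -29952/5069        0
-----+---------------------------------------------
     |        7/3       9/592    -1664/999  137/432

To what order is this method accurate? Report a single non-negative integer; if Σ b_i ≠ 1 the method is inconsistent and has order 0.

b = (7/3, 9/592, -1664/999, 137/432)
c = (0, -5/3, -1/8, 1)
Ac = (0, 0, -37/1664, 56/137)
Σ b_i: 7/3·1 + 9/592·1 + (-1664/999)·1 + 137/432·1 = 1 ✓
b·c: 9/592·(-5/3) + (-1664/999)·(-1/8) + 137/432·1 = 1/2 ✓
b·c²: 9/592·25/9 + (-1664/999)·1/64 + 137/432·1 = 1/3 ✓
b·Ac: (-1664/999)·(-37/1664) + 137/432·56/137 = 1/6 ✓
b·c³: 9/592·(-125/27) + (-1664/999)·(-1/512) + 137/432·1 = 1/4 ✓
b·(c∘Ac): (-1664/999)·37/13312 + 137/432·56/137 = 1/8 ✓
b·Ac²: (-1664/999)·185/4992 + 137/432·188/411 = 1/12 ✓
b·A²c: 137/432·18/137 = 1/24 ✓; 4 stages ⇒ order 4.

4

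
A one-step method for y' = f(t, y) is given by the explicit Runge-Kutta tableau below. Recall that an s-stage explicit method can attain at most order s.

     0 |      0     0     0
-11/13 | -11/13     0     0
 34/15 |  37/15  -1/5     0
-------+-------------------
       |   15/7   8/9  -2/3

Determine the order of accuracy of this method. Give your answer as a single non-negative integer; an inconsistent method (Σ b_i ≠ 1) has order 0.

b = (15/7, 8/9, -2/3)
c = (0, -11/13, 34/15)
Ac = (0, 0, 11/65)
Σ b_i: 15/7·1 + 8/9·1 + (-2/3)·1 = 149/63 ≠ 1 ⇒ order 0.

0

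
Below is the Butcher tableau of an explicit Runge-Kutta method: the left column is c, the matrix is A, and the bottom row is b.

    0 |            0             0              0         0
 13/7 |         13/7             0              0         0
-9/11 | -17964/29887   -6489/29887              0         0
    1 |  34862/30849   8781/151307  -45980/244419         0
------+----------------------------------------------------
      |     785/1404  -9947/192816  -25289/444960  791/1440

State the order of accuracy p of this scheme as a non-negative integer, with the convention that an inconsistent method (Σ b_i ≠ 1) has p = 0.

b = (785/1404, -9947/192816, -25289/444960, 791/1440)
c = (0, 13/7, -9/11, 1)
Ac = (0, 0, -927/2299, 207/791)
Σ b_i: 785/1404·1 + (-9947/192816)·1 + (-25289/444960)·1 + 791/1440·1 = 1 ✓
b·c: (-9947/192816)·13/7 + (-25289/444960)·(-9/11) + 791/1440·1 = 1/2 ✓
b·c²: (-9947/192816)·169/49 + (-25289/444960)·81/121 + 791/1440·1 = 1/3 ✓
b·Ac: (-25289/444960)·(-927/2299) + 791/1440·207/791 = 1/6 ✓
b·c³: (-9947/192816)·2197/343 + (-25289/444960)·(-729/1331) + 791/1440·1 = 1/4 ✓
b·(c∘Ac): (-25289/444960)·8343/25289 + 791/1440·207/791 = 1/8 ✓
b·Ac²: (-25289/444960)·(-12051/16093) + 791/1440·411/5537 = 1/12 ✓
b·A²c: 791/1440·60/791 = 1/24 ✓; 4 stages ⇒ order 4.

4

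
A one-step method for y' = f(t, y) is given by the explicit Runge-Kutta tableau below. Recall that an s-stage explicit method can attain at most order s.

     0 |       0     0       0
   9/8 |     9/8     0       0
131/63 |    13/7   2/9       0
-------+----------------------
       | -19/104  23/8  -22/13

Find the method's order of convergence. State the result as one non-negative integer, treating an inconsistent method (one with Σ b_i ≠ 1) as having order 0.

b = (-19/104, 23/8, -22/13)
c = (0, 9/8, 131/63)
Ac = (0, 0, 1/4)
Σ b_i: (-19/104)·1 + 23/8·1 + (-22/13)·1 = 1 ✓
b·c: 23/8·9/8 + (-22/13)·131/63 = -14915/52416 ≠ 1/2 ⇒ order 1.

1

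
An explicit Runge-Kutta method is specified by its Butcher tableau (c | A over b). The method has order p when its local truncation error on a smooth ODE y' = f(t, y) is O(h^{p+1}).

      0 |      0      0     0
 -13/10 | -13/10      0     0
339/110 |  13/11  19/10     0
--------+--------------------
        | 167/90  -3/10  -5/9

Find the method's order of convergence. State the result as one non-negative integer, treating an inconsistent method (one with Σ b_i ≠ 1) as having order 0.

1

b = (167/90, -3/10, -5/9)
c = (0, -13/10, 339/110)
Ac = (0, 0, -247/100)
Σ b_i: 167/90·1 + (-3/10)·1 + (-5/9)·1 = 1 ✓
b·c: (-3/10)·(-13/10) + (-5/9)·339/110 = -4363/3300 ≠ 1/2 ⇒ order 1.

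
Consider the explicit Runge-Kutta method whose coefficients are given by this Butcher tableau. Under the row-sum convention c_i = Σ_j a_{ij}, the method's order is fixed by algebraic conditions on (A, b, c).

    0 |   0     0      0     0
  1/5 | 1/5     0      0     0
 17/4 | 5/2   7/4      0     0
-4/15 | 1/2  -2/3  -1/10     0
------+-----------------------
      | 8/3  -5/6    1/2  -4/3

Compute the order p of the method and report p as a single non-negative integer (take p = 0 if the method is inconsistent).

1

b = (8/3, -5/6, 1/2, -4/3)
c = (0, 1/5, 17/4, -4/15)
Ac = (0, 0, 7/20, -67/120)
Σ b_i: 8/3·1 + (-5/6)·1 + 1/2·1 + (-4/3)·1 = 1 ✓
b·c: (-5/6)·1/5 + 1/2·17/4 + (-4/3)·(-4/15) = 833/360 ≠ 1/2 ⇒ order 1.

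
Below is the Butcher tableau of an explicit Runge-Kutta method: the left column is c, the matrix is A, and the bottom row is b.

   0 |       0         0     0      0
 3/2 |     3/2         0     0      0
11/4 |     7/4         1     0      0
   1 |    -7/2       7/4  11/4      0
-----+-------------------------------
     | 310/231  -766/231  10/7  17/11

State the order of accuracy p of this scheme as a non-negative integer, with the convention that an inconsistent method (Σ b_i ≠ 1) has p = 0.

b = (310/231, -766/231, 10/7, 17/11)
c = (0, 3/2, 11/4, 1)
Ac = (0, 0, 3/2, 163/16)
Σ b_i: 310/231·1 + (-766/231)·1 + 10/7·1 + 17/11·1 = 1 ✓
b·c: (-766/231)·3/2 + 10/7·11/4 + 17/11·1 = 1/2 ✓
b·c²: (-766/231)·9/4 + 10/7·121/16 + 17/11·1 = 3011/616 ≠ 1/3 ⇒ order 2.
b·Ac: 10/7·3/2 + 17/11·163/16 = 22037/1232 ≠ 1/6

2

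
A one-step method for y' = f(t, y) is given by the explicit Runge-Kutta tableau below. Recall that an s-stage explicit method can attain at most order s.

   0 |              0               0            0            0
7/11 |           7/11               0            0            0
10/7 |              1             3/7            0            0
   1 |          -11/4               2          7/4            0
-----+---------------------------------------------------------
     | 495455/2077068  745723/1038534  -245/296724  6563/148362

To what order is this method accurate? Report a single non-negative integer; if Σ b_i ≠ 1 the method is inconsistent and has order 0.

b = (495455/2077068, 745723/1038534, -245/296724, 6563/148362)
c = (0, 7/11, 10/7, 1)
Ac = (0, 0, 3/11, 83/22)
Σ b_i: 495455/2077068·1 + 745723/1038534·1 + (-245/296724)·1 + 6563/148362·1 = 1 ✓
b·c: 745723/1038534·7/11 + (-245/296724)·10/7 + 6563/148362·1 = 1/2 ✓
b·c²: 745723/1038534·49/121 + (-245/296724)·100/49 + 6563/148362·1 = 1/3 ✓
b·Ac: (-245/296724)·3/11 + 6563/148362·83/22 = 1/6 ✓
b·c³: 745723/1038534·343/1331 + (-245/296724)·1000/343 + 6563/148362·1 = 431960/1903979 ≠ 1/4 ⇒ order 3.
b·(c∘Ac): (-245/296724)·30/77 + 6563/148362·83/22 = 543679/3263964 ≠ 1/8
b·Ac²: (-245/296724)·21/121 + 6563/148362·3711/847 = 1474987/7615916 ≠ 1/12
b·A²c: 6563/148362·21/44 = 45941/2175976 ≠ 1/24

3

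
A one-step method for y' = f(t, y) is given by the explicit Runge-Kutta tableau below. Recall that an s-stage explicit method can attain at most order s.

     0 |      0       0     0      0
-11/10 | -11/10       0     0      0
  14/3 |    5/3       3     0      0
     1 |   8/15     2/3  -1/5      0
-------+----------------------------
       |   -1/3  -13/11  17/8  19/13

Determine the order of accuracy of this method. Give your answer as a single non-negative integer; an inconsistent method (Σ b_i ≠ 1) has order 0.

0

b = (-1/3, -13/11, 17/8, 19/13)
c = (0, -11/10, 14/3, 1)
Ac = (0, 0, -33/10, -5/3)
Σ b_i: (-1/3)·1 + (-13/11)·1 + 17/8·1 + 19/13·1 = 7109/3432 ≠ 1 ⇒ order 0.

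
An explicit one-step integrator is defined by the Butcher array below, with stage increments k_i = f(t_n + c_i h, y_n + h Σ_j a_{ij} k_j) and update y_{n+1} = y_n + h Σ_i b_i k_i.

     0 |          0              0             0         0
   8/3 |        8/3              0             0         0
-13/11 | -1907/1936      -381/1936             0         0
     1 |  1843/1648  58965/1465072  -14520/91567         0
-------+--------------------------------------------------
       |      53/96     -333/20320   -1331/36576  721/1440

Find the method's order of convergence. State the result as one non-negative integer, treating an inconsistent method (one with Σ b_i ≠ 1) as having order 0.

4

b = (53/96, -333/20320, -1331/36576, 721/1440)
c = (0, 8/3, -13/11, 1)
Ac = (0, 0, -127/242, 425/1442)
Σ b_i: 53/96·1 + (-333/20320)·1 + (-1331/36576)·1 + 721/1440·1 = 1 ✓
b·c: (-333/20320)·8/3 + (-1331/36576)·(-13/11) + 721/1440·1 = 1/2 ✓
b·c²: (-333/20320)·64/9 + (-1331/36576)·169/121 + 721/1440·1 = 1/3 ✓
b·Ac: (-1331/36576)·(-127/242) + 721/1440·425/1442 = 1/6 ✓
b·c³: (-333/20320)·512/27 + (-1331/36576)·(-2197/1331) + 721/1440·1 = 1/4 ✓
b·(c∘Ac): (-1331/36576)·1651/2662 + 721/1440·425/1442 = 1/8 ✓
b·Ac²: (-1331/36576)·(-508/363) + 721/1440·20/309 = 1/12 ✓
b·A²c: 721/1440·60/721 = 1/24 ✓; 4 stages ⇒ order 4.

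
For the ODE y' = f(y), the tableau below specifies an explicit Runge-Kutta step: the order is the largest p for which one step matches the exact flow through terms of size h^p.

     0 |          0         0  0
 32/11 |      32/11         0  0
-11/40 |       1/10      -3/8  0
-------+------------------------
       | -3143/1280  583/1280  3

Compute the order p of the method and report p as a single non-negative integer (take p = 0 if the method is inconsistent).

b = (-3143/1280, 583/1280, 3)
c = (0, 32/11, -11/40)
Ac = (0, 0, -12/11)
Σ b_i: (-3143/1280)·1 + 583/1280·1 + 3·1 = 1 ✓
b·c: 583/1280·32/11 + 3·(-11/40) = 1/2 ✓
b·c²: 583/1280·1024/121 + 3·121/1600 = 71833/17600 ≠ 1/3 ⇒ order 2.
b·Ac: 3·(-12/11) = -36/11 ≠ 1/6

2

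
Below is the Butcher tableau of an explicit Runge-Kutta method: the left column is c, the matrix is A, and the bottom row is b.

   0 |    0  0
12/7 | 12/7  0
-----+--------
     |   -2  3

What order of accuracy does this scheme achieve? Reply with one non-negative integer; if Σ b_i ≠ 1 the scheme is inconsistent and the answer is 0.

1

b = (-2, 3)
c = (0, 12/7)
Σ b_i: (-2)·1 + 3·1 = 1 ✓
b·c: 3·12/7 = 36/7 ≠ 1/2 ⇒ order 1.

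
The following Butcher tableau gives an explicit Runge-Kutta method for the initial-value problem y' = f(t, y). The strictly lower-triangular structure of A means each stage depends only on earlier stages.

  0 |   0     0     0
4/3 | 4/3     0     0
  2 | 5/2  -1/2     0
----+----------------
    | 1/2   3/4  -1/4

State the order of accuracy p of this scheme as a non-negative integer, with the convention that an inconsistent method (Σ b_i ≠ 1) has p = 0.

3

b = (1/2, 3/4, -1/4)
c = (0, 4/3, 2)
Ac = (0, 0, -2/3)
Σ b_i: 1/2·1 + 3/4·1 + (-1/4)·1 = 1 ✓
b·c: 3/4·4/3 + (-1/4)·2 = 1/2 ✓
b·c²: 3/4·16/9 + (-1/4)·4 = 1/3 ✓
b·Ac: (-1/4)·(-2/3) = 1/6 ✓; 3 stages ⇒ order 3.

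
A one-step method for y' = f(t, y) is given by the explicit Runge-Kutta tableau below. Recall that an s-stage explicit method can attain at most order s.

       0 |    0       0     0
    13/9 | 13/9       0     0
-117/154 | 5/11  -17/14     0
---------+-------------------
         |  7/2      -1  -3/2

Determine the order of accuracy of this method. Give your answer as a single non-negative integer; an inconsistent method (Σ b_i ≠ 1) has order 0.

b = (7/2, -1, -3/2)
c = (0, 13/9, -117/154)
Ac = (0, 0, -221/126)
Σ b_i: 7/2·1 + (-1)·1 + (-3/2)·1 = 1 ✓
b·c: (-1)·13/9 + (-3/2)·(-117/154) = -845/2772 ≠ 1/2 ⇒ order 1.

1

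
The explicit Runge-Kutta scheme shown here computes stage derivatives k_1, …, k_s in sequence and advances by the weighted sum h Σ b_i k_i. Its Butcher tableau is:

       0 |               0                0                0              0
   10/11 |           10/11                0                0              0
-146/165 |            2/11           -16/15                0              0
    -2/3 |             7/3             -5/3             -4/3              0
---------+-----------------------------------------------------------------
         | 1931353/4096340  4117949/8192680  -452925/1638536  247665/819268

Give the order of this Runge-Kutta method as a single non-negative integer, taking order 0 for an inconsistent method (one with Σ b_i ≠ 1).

b = (1931353/4096340, 4117949/8192680, -452925/1638536, 247665/819268)
c = (0, 10/11, -146/165, -2/3)
Ac = (0, 0, -32/33, -166/495)
Σ b_i: 1931353/4096340·1 + 4117949/8192680·1 + (-452925/1638536)·1 + 247665/819268·1 = 1 ✓
b·c: 4117949/8192680·10/11 + (-452925/1638536)·(-146/165) + 247665/819268·(-2/3) = 1/2 ✓
b·c²: 4117949/8192680·100/121 + (-452925/1638536)·21316/27225 + 247665/819268·4/9 = 1/3 ✓
b·Ac: (-452925/1638536)·(-32/33) + 247665/819268·(-166/495) = 1/6 ✓
b·c³: 4117949/8192680·1000/1331 + (-452925/1638536)·(-3112136/4492125) + 247665/819268·(-8/27) = 534832658/1115228565 ≠ 1/4 ⇒ order 3.
b·(c∘Ac): (-452925/1638536)·4672/5445 + 247665/819268·332/1485 = -3438827/20276883 ≠ 1/8
b·Ac²: (-452925/1638536)·(-320/363) + 247665/819268·(-197764/81675) = -49505941/101384415 ≠ 1/12
b·A²c: 247665/819268·128/99 = 240160/614451 ≠ 1/24

3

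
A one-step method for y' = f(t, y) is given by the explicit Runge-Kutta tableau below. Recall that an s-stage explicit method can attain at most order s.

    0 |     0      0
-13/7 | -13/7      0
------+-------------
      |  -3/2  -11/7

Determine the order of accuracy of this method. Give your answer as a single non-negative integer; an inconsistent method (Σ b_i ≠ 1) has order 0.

0

b = (-3/2, -11/7)
c = (0, -13/7)
Σ b_i: (-3/2)·1 + (-11/7)·1 = -43/14 ≠ 1 ⇒ order 0.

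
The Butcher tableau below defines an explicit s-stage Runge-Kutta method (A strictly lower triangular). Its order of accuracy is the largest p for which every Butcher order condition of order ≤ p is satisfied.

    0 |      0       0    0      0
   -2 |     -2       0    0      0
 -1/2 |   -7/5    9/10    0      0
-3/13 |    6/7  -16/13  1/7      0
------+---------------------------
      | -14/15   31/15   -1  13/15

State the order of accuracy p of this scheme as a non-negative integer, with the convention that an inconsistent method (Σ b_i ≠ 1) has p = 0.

1

b = (-14/15, 31/15, -1, 13/15)
c = (0, -2, -1/2, -3/13)
Ac = (0, 0, -9/5, 435/182)
Σ b_i: (-14/15)·1 + 31/15·1 + (-1)·1 + 13/15·1 = 1 ✓
b·c: 31/15·(-2) + (-1)·(-1/2) + 13/15·(-3/13) = -23/6 ≠ 1/2 ⇒ order 1.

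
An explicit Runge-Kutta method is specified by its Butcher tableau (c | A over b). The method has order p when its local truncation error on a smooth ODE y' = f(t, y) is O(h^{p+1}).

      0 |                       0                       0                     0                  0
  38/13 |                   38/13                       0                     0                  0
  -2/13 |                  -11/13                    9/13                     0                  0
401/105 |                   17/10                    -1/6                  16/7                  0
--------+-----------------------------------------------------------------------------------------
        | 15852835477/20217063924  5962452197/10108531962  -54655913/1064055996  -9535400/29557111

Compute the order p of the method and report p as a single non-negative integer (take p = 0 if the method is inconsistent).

3

b = (15852835477/20217063924, 5962452197/10108531962, -54655913/1064055996, -9535400/29557111)
c = (0, 38/13, -2/13, 401/105)
Ac = (0, 0, 342/169, -229/273)
Σ b_i: 15852835477/20217063924·1 + 5962452197/10108531962·1 + (-54655913/1064055996)·1 + (-9535400/29557111)·1 = 1 ✓
b·c: 5962452197/10108531962·38/13 + (-54655913/1064055996)·(-2/13) + (-9535400/29557111)·401/105 = 1/2 ✓
b·c²: 5962452197/10108531962·1444/169 + (-54655913/1064055996)·4/169 + (-9535400/29557111)·160801/11025 = 1/3 ✓
b·Ac: (-54655913/1064055996)·342/169 + (-9535400/29557111)·(-229/273) = 1/6 ✓
b·c³: 5962452197/10108531962·54872/2197 + (-54655913/1064055996)·(-8/2197) + (-9535400/29557111)·64481201/1157625 = -2183334351958/674345487465 ≠ 1/4 ⇒ order 3.
b·(c∘Ac): (-54655913/1064055996)·(-684/2197) + (-9535400/29557111)·(-91829/28665) = 47180736311/44956365831 ≠ 1/8
b·Ac²: (-54655913/1064055996)·12996/2197 + (-9535400/29557111)·(-374/273) = 2069758417/14985455277 ≠ 1/12
b·A²c: (-9535400/29557111)·5472/1183 = -7453958400/4995151759 ≠ 1/24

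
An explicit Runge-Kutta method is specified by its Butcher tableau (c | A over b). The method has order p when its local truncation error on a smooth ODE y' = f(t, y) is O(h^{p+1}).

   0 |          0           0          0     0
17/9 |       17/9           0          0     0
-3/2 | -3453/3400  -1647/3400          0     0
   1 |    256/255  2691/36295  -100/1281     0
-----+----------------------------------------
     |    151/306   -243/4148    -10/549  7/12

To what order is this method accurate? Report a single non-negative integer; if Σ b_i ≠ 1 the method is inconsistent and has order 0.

4

b = (151/306, -243/4148, -10/549, 7/12)
c = (0, 17/9, -3/2, 1)
Ac = (0, 0, -183/200, 9/35)
Σ b_i: 151/306·1 + (-243/4148)·1 + (-10/549)·1 + 7/12·1 = 1 ✓
b·c: (-243/4148)·17/9 + (-10/549)·(-3/2) + 7/12·1 = 1/2 ✓
b·c²: (-243/4148)·289/81 + (-10/549)·9/4 + 7/12·1 = 1/3 ✓
b·Ac: (-10/549)·(-183/200) + 7/12·9/35 = 1/6 ✓
b·c³: (-243/4148)·4913/729 + (-10/549)·(-27/8) + 7/12·1 = 1/4 ✓
b·(c∘Ac): (-10/549)·549/400 + 7/12·9/35 = 1/8 ✓
b·Ac²: (-10/549)·(-1037/600) + 7/12·4/45 = 1/12 ✓
b·A²c: 7/12·1/14 = 1/24 ✓; 4 stages ⇒ order 4.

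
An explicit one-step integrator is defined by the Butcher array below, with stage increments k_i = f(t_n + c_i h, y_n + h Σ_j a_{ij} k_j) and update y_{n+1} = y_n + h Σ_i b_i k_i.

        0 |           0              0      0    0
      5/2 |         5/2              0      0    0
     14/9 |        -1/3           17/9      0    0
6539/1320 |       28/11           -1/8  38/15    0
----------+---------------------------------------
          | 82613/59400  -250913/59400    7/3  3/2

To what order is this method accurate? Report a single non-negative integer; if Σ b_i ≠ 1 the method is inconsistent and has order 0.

b = (82613/59400, -250913/59400, 7/3, 3/2)
c = (0, 5/2, 14/9, 6539/1320)
Ac = (0, 0, 85/18, 7837/2160)
Σ b_i: 82613/59400·1 + (-250913/59400)·1 + 7/3·1 + 3/2·1 = 1 ✓
b·c: (-250913/59400)·5/2 + 7/3·14/9 + 3/2·6539/1320 = 1/2 ✓
b·c²: (-250913/59400)·25/4 + 7/3·196/81 + 3/2·42758521/1742400 = 1510639901/94089600 ≠ 1/3 ⇒ order 2.
b·Ac: 7/3·85/18 + 3/2·7837/2160 = 71111/4320 ≠ 1/6

2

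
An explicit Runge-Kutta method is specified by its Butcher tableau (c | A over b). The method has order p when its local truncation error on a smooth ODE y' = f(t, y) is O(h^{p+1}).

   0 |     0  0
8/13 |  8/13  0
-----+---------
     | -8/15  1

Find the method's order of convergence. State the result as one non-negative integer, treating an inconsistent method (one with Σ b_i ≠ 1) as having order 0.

0

b = (-8/15, 1)
c = (0, 8/13)
Σ b_i: (-8/15)·1 + 1·1 = 7/15 ≠ 1 ⇒ order 0.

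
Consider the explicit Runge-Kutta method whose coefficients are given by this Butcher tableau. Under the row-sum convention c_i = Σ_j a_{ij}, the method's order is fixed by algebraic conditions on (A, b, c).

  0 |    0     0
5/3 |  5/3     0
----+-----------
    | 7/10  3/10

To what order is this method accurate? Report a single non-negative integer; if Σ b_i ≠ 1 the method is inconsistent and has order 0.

2

b = (7/10, 3/10)
c = (0, 5/3)
Σ b_i: 7/10·1 + 3/10·1 = 1 ✓
b·c: 3/10·5/3 = 1/2 ✓; 2 stages ⇒ order 2.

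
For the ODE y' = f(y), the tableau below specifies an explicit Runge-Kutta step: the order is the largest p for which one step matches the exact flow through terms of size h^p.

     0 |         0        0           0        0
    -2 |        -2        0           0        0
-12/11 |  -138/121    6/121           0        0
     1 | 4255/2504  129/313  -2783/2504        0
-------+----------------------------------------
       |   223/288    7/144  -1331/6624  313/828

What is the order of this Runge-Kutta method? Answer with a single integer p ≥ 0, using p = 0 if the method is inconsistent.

4

b = (223/288, 7/144, -1331/6624, 313/828)
c = (0, -2, -12/11, 1)
Ac = (0, 0, -12/121, 243/626)
Σ b_i: 223/288·1 + 7/144·1 + (-1331/6624)·1 + 313/828·1 = 1 ✓
b·c: 7/144·(-2) + (-1331/6624)·(-12/11) + 313/828·1 = 1/2 ✓
b·c²: 7/144·4 + (-1331/6624)·144/121 + 313/828·1 = 1/3 ✓
b·Ac: (-1331/6624)·(-12/121) + 313/828·243/626 = 1/6 ✓
b·c³: 7/144·(-8) + (-1331/6624)·(-1728/1331) + 313/828·1 = 1/4 ✓
b·(c∘Ac): (-1331/6624)·144/1331 + 313/828·243/626 = 1/8 ✓
b·Ac²: (-1331/6624)·24/121 + 313/828·102/313 = 1/12 ✓
b·A²c: 313/828·69/626 = 1/24 ✓; 4 stages ⇒ order 4.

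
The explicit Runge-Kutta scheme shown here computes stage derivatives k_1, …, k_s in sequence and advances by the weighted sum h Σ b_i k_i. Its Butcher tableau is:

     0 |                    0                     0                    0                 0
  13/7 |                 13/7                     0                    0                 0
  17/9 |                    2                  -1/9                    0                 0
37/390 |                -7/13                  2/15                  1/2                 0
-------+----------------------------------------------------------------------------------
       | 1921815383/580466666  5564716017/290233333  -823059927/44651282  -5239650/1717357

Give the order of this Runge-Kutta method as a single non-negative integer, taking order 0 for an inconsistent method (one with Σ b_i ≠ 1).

3

b = (1921815383/580466666, 5564716017/290233333, -823059927/44651282, -5239650/1717357)
c = (0, 13/7, 17/9, 37/390)
Ac = (0, 0, -13/63, 751/630)
Σ b_i: 1921815383/580466666·1 + 5564716017/290233333·1 + (-823059927/44651282)·1 + (-5239650/1717357)·1 = 1 ✓
b·c: 5564716017/290233333·13/7 + (-823059927/44651282)·17/9 + (-5239650/1717357)·37/390 = 1/2 ✓
b·c²: 5564716017/290233333·169/49 + (-823059927/44651282)·289/81 + (-5239650/1717357)·1369/152100 = 1/3 ✓
b·Ac: (-823059927/44651282)·(-13/63) + (-5239650/1717357)·751/630 = 1/6 ✓
b·c³: 5564716017/290233333·2197/343 + (-823059927/44651282)·4913/729 + (-5239650/1717357)·50653/59319000 = -91665144713/64534235220 ≠ 1/4 ⇒ order 3.
b·(c∘Ac): (-823059927/44651282)·(-221/567) + (-5239650/1717357)·27787/245700 = 740002541/108193491 ≠ 1/8
b·Ac²: (-823059927/44651282)·(-169/441) + (-5239650/1717357)·89057/39690 = 8326357/38185938 ≠ 1/12
b·A²c: (-5239650/1717357)·(-13/126) = 11352575/36064497 ≠ 1/24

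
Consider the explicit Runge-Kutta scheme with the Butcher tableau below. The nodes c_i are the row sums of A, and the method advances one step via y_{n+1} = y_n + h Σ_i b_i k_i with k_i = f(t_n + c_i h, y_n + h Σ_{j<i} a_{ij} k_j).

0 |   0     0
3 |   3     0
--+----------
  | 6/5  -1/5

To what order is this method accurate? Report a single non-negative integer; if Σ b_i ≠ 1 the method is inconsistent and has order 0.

1

b = (6/5, -1/5)
c = (0, 3)
Σ b_i: 6/5·1 + (-1/5)·1 = 1 ✓
b·c: (-1/5)·3 = -3/5 ≠ 1/2 ⇒ order 1.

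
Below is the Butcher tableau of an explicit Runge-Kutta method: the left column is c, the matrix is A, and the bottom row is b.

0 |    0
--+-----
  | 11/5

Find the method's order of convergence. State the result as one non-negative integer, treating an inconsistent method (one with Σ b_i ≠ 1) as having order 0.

b = (11/5)
c = (0)
Σ b_i: 11/5·1 = 11/5 ≠ 1 ⇒ order 0.

0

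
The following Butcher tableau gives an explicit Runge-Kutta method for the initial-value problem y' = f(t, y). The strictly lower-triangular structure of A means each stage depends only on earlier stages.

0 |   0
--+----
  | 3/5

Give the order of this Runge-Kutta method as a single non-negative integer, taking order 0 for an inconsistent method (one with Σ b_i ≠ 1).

b = (3/5)
c = (0)
Σ b_i: 3/5·1 = 3/5 ≠ 1 ⇒ order 0.

0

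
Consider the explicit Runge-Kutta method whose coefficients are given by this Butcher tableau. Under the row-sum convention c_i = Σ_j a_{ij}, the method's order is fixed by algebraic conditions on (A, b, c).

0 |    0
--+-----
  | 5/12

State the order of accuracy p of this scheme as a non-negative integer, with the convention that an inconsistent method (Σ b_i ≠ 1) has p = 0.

0

b = (5/12)
c = (0)
Σ b_i: 5/12·1 = 5/12 ≠ 1 ⇒ order 0.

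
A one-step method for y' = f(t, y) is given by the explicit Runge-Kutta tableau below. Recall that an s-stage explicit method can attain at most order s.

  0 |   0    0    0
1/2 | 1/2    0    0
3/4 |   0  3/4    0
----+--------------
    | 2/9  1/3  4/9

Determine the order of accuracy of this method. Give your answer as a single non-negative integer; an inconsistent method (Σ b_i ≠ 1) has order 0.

3

b = (2/9, 1/3, 4/9)
c = (0, 1/2, 3/4)
Ac = (0, 0, 3/8)
Σ b_i: 2/9·1 + 1/3·1 + 4/9·1 = 1 ✓
b·c: 1/3·1/2 + 4/9·3/4 = 1/2 ✓
b·c²: 1/3·1/4 + 4/9·9/16 = 1/3 ✓
b·Ac: 4/9·3/8 = 1/6 ✓; 3 stages ⇒ order 3.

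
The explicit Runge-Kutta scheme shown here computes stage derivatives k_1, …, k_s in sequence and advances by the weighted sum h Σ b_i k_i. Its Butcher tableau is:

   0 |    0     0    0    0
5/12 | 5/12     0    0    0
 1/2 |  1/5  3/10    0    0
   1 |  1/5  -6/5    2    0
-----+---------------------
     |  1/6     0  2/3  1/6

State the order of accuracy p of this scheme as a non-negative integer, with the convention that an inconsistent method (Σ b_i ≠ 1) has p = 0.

b = (1/6, 0, 2/3, 1/6)
c = (0, 5/12, 1/2, 1)
Ac = (0, 0, 1/8, 1/2)
Σ b_i: 1/6·1 + 2/3·1 + 1/6·1 = 1 ✓
b·c: 2/3·1/2 + 1/6·1 = 1/2 ✓
b·c²: 2/3·1/4 + 1/6·1 = 1/3 ✓
b·Ac: 2/3·1/8 + 1/6·1/2 = 1/6 ✓
b·c³: 2/3·1/8 + 1/6·1 = 1/4 ✓
b·(c∘Ac): 2/3·1/16 + 1/6·1/2 = 1/8 ✓
b·Ac²: 2/3·5/96 + 1/6·7/24 = 1/12 ✓
b·A²c: 1/6·1/4 = 1/24 ✓; 4 stages ⇒ order 4.

4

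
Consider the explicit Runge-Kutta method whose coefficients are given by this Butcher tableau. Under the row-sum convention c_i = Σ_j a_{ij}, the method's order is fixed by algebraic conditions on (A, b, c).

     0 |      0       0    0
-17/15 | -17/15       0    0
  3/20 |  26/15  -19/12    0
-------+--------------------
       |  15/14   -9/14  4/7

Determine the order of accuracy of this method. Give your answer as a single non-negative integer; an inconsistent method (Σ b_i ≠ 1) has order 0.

1

b = (15/14, -9/14, 4/7)
c = (0, -17/15, 3/20)
Ac = (0, 0, 323/180)
Σ b_i: 15/14·1 + (-9/14)·1 + 4/7·1 = 1 ✓
b·c: (-9/14)·(-17/15) + 4/7·3/20 = 57/70 ≠ 1/2 ⇒ order 1.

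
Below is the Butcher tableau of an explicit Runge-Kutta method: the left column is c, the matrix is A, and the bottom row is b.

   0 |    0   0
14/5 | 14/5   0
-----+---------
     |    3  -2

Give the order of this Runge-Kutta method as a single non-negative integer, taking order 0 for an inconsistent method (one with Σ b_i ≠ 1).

b = (3, -2)
c = (0, 14/5)
Σ b_i: 3·1 + (-2)·1 = 1 ✓
b·c: (-2)·14/5 = -28/5 ≠ 1/2 ⇒ order 1.

1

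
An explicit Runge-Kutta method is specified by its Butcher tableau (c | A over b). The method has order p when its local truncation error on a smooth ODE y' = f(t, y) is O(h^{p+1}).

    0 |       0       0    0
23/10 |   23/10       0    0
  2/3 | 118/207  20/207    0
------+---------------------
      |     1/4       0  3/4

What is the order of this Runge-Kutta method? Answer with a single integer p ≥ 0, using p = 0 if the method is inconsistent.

b = (1/4, 0, 3/4)
c = (0, 23/10, 2/3)
Ac = (0, 0, 2/9)
Σ b_i: 1/4·1 + 3/4·1 = 1 ✓
b·c: 3/4·2/3 = 1/2 ✓
b·c²: 3/4·4/9 = 1/3 ✓
b·Ac: 3/4·2/9 = 1/6 ✓; 3 stages ⇒ order 3.

3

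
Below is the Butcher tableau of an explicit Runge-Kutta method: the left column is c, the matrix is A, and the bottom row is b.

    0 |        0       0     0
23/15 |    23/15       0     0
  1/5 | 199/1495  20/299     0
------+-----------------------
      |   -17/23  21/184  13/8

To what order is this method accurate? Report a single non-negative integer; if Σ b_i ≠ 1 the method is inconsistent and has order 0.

b = (-17/23, 21/184, 13/8)
c = (0, 23/15, 1/5)
Ac = (0, 0, 4/39)
Σ b_i: (-17/23)·1 + 21/184·1 + 13/8·1 = 1 ✓
b·c: 21/184·23/15 + 13/8·1/5 = 1/2 ✓
b·c²: 21/184·529/225 + 13/8·1/25 = 1/3 ✓
b·Ac: 13/8·4/39 = 1/6 ✓; 3 stages ⇒ order 3.

3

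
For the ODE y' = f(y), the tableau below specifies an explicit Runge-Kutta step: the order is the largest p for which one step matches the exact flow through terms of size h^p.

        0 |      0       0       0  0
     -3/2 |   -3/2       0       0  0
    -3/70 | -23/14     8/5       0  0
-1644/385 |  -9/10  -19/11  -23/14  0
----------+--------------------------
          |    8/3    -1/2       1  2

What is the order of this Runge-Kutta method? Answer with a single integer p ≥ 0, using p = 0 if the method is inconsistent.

0

b = (8/3, -1/2, 1, 2)
c = (0, -3/2, -3/70, -1644/385)
Ac = (0, 0, -12/5, 28689/10780)
Σ b_i: 8/3·1 + (-1/2)·1 + 1·1 + 2·1 = 31/6 ≠ 1 ⇒ order 0.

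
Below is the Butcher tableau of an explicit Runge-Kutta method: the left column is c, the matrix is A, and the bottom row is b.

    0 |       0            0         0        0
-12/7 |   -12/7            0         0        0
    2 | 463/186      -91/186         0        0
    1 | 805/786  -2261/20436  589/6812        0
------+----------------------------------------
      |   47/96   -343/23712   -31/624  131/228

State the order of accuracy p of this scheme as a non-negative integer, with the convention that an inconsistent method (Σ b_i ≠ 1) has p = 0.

b = (47/96, -343/23712, -31/624, 131/228)
c = (0, -12/7, 2, 1)
Ac = (0, 0, 26/31, 95/262)
Σ b_i: 47/96·1 + (-343/23712)·1 + (-31/624)·1 + 131/228·1 = 1 ✓
b·c: (-343/23712)·(-12/7) + (-31/624)·2 + 131/228·1 = 1/2 ✓
b·c²: (-343/23712)·144/49 + (-31/624)·4 + 131/228·1 = 1/3 ✓
b·Ac: (-31/624)·26/31 + 131/228·95/262 = 1/6 ✓
b·c³: (-343/23712)·(-1728/343) + (-31/624)·8 + 131/228·1 = 1/4 ✓
b·(c∘Ac): (-31/624)·52/31 + 131/228·95/262 = 1/8 ✓
b·Ac²: (-31/624)·(-312/217) + 131/228·19/917 = 1/12 ✓
b·A²c: 131/228·19/262 = 1/24 ✓; 4 stages ⇒ order 4.

4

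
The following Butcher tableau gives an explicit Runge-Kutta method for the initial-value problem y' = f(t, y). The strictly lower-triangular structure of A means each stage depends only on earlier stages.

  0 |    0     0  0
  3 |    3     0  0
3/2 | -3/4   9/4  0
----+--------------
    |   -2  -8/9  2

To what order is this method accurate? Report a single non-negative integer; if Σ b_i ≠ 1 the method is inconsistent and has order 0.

0

b = (-2, -8/9, 2)
c = (0, 3, 3/2)
Ac = (0, 0, 27/4)
Σ b_i: (-2)·1 + (-8/9)·1 + 2·1 = -8/9 ≠ 1 ⇒ order 0.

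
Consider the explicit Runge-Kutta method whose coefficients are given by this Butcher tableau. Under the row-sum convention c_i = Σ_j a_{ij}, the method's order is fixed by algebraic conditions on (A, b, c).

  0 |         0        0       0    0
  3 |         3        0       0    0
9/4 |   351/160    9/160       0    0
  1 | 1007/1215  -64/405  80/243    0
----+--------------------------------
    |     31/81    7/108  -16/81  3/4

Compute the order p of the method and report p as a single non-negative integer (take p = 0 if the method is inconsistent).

4

b = (31/81, 7/108, -16/81, 3/4)
c = (0, 3, 9/4, 1)
Ac = (0, 0, 27/160, 4/15)
Σ b_i: 31/81·1 + 7/108·1 + (-16/81)·1 + 3/4·1 = 1 ✓
b·c: 7/108·3 + (-16/81)·9/4 + 3/4·1 = 1/2 ✓
b·c²: 7/108·9 + (-16/81)·81/16 + 3/4·1 = 1/3 ✓
b·Ac: (-16/81)·27/160 + 3/4·4/15 = 1/6 ✓
b·c³: 7/108·27 + (-16/81)·729/64 + 3/4·1 = 1/4 ✓
b·(c∘Ac): (-16/81)·243/640 + 3/4·4/15 = 1/8 ✓
b·Ac²: (-16/81)·81/160 + 3/4·11/45 = 1/12 ✓
b·A²c: 3/4·1/18 = 1/24 ✓; 4 stages ⇒ order 4.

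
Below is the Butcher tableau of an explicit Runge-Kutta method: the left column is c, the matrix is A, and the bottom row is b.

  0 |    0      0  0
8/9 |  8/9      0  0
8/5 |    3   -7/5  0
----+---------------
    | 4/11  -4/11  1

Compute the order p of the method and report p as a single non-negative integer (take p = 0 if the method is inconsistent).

1

b = (4/11, -4/11, 1)
c = (0, 8/9, 8/5)
Ac = (0, 0, -56/45)
Σ b_i: 4/11·1 + (-4/11)·1 + 1·1 = 1 ✓
b·c: (-4/11)·8/9 + 1·8/5 = 632/495 ≠ 1/2 ⇒ order 1.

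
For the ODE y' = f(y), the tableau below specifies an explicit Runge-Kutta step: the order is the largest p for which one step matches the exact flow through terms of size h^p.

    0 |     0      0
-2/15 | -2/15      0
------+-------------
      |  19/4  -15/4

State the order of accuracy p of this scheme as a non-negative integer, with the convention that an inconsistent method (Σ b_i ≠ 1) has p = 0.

2

b = (19/4, -15/4)
c = (0, -2/15)
Σ b_i: 19/4·1 + (-15/4)·1 = 1 ✓
b·c: (-15/4)·(-2/15) = 1/2 ✓; 2 stages ⇒ order 2.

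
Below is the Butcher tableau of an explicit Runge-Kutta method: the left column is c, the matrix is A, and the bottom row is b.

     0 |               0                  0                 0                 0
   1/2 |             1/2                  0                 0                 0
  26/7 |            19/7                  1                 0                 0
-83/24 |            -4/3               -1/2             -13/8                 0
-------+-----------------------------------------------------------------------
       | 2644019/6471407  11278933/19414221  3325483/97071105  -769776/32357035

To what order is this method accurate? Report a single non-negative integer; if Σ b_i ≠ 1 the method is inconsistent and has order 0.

3

b = (2644019/6471407, 11278933/19414221, 3325483/97071105, -769776/32357035)
c = (0, 1/2, 26/7, -83/24)
Ac = (0, 0, 1/2, -44/7)
Σ b_i: 2644019/6471407·1 + 11278933/19414221·1 + 3325483/97071105·1 + (-769776/32357035)·1 = 1 ✓
b·c: 11278933/19414221·1/2 + 3325483/97071105·26/7 + (-769776/32357035)·(-83/24) = 1/2 ✓
b·c²: 11278933/19414221·1/4 + 3325483/97071105·676/49 + (-769776/32357035)·6889/576 = 1/3 ✓
b·Ac: 3325483/97071105·1/2 + (-769776/32357035)·(-44/7) = 1/6 ✓
b·c³: 11278933/19414221·1/8 + 3325483/97071105·17576/343 + (-769776/32357035)·(-571787/13824) = 36687421265/13046356512 ≠ 1/4 ⇒ order 3.
b·(c∘Ac): 3325483/97071105·13/7 + (-769776/32357035)·913/42 = -8804899/19414221 ≠ 1/8
b·Ac²: 3325483/97071105·1/4 + (-769776/32357035)·(-8837/392) = 296191841/543598188 ≠ 1/12
b·A²c: (-769776/32357035)·(-13/16) = 625443/32357035 ≠ 1/24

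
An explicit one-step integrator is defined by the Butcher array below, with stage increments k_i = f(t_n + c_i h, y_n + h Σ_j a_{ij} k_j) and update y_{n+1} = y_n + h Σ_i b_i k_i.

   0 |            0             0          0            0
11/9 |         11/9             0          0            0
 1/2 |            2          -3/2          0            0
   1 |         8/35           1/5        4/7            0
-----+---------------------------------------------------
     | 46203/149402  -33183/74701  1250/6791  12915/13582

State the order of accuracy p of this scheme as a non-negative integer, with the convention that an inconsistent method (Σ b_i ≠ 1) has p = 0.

3

b = (46203/149402, -33183/74701, 1250/6791, 12915/13582)
c = (0, 11/9, 1/2, 1)
Ac = (0, 0, -11/6, 167/315)
Σ b_i: 46203/149402·1 + (-33183/74701)·1 + 1250/6791·1 + 12915/13582·1 = 1 ✓
b·c: (-33183/74701)·11/9 + 1250/6791·1/2 + 12915/13582·1 = 1/2 ✓
b·c²: (-33183/74701)·121/81 + 1250/6791·1/4 + 12915/13582·1 = 1/3 ✓
b·Ac: 1250/6791·(-11/6) + 12915/13582·167/315 = 1/6 ✓
b·c³: (-33183/74701)·1331/729 + 1250/6791·1/8 + 12915/13582·1 = 119449/733428 ≠ 1/4 ⇒ order 3.
b·(c∘Ac): 1250/6791·(-11/12) + 12915/13582·167/315 = 6833/20373 ≠ 1/8
b·Ac²: 1250/6791·(-121/54) + 12915/13582·1252/2835 = 1373/183357 ≠ 1/12
b·A²c: 12915/13582·(-22/21) = -6765/6791 ≠ 1/24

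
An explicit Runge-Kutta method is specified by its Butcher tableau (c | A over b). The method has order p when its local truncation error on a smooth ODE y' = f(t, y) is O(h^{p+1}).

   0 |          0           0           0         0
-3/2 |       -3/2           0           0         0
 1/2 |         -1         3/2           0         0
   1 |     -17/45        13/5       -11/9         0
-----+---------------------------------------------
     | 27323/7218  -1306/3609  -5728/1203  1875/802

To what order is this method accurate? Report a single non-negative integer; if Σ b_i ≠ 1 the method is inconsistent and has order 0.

3

b = (27323/7218, -1306/3609, -5728/1203, 1875/802)
c = (0, -3/2, 1/2, 1)
Ac = (0, 0, -9/4, -203/45)
Σ b_i: 27323/7218·1 + (-1306/3609)·1 + (-5728/1203)·1 + 1875/802·1 = 1 ✓
b·c: (-1306/3609)·(-3/2) + (-5728/1203)·1/2 + 1875/802·1 = 1/2 ✓
b·c²: (-1306/3609)·9/4 + (-5728/1203)·1/4 + 1875/802·1 = 1/3 ✓
b·Ac: (-5728/1203)·(-9/4) + 1875/802·(-203/45) = 1/6 ✓
b·c³: (-1306/3609)·(-27/8) + (-5728/1203)·1/8 + 1875/802·1 = 14263/4812 ≠ 1/4 ⇒ order 3.
b·(c∘Ac): (-5728/1203)·(-9/8) + 1875/802·(-203/45) = -12487/2406 ≠ 1/8
b·Ac²: (-5728/1203)·27/8 + 1875/802·499/90 = -14953/4812 ≠ 1/12
b·A²c: 1875/802·11/4 = 20625/3208 ≠ 1/24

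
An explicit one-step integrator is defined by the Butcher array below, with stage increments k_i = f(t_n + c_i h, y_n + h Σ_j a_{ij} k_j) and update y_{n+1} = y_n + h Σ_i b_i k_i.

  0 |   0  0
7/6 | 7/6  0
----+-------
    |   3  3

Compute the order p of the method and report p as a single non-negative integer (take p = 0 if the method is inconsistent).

0

b = (3, 3)
c = (0, 7/6)
Σ b_i: 3·1 + 3·1 = 6 ≠ 1 ⇒ order 0.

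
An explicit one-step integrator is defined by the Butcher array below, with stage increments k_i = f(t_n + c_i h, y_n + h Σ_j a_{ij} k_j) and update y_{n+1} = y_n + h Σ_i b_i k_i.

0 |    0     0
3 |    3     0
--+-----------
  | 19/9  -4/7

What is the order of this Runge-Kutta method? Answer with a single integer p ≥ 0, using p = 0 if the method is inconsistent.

b = (19/9, -4/7)
c = (0, 3)
Σ b_i: 19/9·1 + (-4/7)·1 = 97/63 ≠ 1 ⇒ order 0.

0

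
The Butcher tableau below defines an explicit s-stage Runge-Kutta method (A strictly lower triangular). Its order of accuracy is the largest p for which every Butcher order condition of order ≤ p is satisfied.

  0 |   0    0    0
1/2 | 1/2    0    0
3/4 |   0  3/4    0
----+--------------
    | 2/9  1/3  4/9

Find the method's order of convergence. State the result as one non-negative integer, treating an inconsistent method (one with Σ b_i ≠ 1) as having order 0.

3

b = (2/9, 1/3, 4/9)
c = (0, 1/2, 3/4)
Ac = (0, 0, 3/8)
Σ b_i: 2/9·1 + 1/3·1 + 4/9·1 = 1 ✓
b·c: 1/3·1/2 + 4/9·3/4 = 1/2 ✓
b·c²: 1/3·1/4 + 4/9·9/16 = 1/3 ✓
b·Ac: 4/9·3/8 = 1/6 ✓; 3 stages ⇒ order 3.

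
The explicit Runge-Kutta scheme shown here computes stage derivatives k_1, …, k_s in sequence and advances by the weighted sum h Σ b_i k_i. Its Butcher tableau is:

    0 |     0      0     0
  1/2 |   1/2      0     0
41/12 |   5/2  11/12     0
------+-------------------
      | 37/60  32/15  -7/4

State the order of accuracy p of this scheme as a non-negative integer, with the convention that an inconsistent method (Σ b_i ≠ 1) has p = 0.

1

b = (37/60, 32/15, -7/4)
c = (0, 1/2, 41/12)
Ac = (0, 0, 11/24)
Σ b_i: 37/60·1 + 32/15·1 + (-7/4)·1 = 1 ✓
b·c: 32/15·1/2 + (-7/4)·41/12 = -393/80 ≠ 1/2 ⇒ order 1.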